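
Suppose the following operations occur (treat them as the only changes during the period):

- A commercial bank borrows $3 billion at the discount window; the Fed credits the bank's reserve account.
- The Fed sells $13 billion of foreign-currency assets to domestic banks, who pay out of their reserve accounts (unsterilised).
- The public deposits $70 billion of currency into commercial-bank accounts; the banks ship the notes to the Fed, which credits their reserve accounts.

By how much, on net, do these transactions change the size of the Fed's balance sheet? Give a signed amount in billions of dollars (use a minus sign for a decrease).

Discount-window loan $3 billion: a Fed asset is acquired → +$3B.
FX sale $13 billion: a Fed asset is shed → −$13B.
Currency deposit $70 billion: only the composition of liabilities changes → 0.
Net: 3 − 13 + 0 = -$10 billion.

-$10 billion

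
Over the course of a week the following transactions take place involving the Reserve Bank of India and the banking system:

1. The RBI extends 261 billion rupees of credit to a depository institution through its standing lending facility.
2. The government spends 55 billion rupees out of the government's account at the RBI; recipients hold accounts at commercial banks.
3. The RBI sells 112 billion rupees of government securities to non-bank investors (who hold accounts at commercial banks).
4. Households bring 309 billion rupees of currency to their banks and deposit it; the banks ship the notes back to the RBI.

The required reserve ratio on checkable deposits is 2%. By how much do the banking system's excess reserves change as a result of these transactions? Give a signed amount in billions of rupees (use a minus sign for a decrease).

Discount-window loan 261 billion rupees: reserves +261B, deposits 0.
Government spending 55 billion rupees: reserves +55B, deposits +55B.
Asset sale (to non-banks) 112 billion rupees: reserves −112B, deposits −112B.
Currency deposit 309 billion rupees: reserves +309B, deposits +309B.
Totals: Δreserves = +513B, Δdeposits = +252B.
Δrequired reserves = 2% × +252B = +5.04B.
Δexcess reserves = Δreserves − Δrequired = +513B − (+5.04B) = +507.96 billion.

+507.96 billion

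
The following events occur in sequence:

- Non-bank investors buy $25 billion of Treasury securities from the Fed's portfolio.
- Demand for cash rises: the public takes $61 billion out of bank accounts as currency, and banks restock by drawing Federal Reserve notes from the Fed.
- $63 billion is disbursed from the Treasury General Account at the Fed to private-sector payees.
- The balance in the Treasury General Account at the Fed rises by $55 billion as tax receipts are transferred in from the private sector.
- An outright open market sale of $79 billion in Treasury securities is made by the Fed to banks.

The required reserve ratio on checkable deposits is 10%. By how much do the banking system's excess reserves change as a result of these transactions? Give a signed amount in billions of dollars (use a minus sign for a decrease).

Asset sale (to non-banks) $25 billion: reserves −$25B, deposits −$25B.
Currency withdrawal $61 billion: reserves −$61B, deposits −$61B.
Government spending $63 billion: reserves +$63B, deposits +$63B.
Government account inflow $55 billion: reserves −$55B, deposits −$55B.
OMO sale (to banks) $79 billion: reserves −$79B, deposits 0.
Totals: Δreserves = −$157B, Δdeposits = −$78B.
Δrequired reserves = 10% × −$78B = −$7.8B.
Δexcess reserves = Δreserves − Δrequired = −$157B − (−$7.8B) = -$149.2 billion.

-$149.2 billion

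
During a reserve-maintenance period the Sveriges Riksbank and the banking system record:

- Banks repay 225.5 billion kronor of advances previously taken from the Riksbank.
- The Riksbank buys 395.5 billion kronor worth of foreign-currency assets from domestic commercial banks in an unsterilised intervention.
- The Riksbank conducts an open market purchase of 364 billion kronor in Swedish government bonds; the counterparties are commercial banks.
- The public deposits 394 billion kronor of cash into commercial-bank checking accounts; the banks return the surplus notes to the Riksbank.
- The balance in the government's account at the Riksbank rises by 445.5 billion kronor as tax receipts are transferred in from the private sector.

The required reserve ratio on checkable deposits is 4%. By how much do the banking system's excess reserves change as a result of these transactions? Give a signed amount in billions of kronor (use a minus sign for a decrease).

Discount-window repayment 225.5 billion kronor: reserves −225.5B, deposits 0.
FX purchase 395.5 billion kronor: reserves +395.5B, deposits 0.
OMO purchase (from banks) 364 billion kronor: reserves +364B, deposits 0.
Currency deposit 394 billion kronor: reserves +394B, deposits +394B.
Government account inflow 445.5 billion kronor: reserves −445.5B, deposits −445.5B.
Totals: Δreserves = +482.5B, Δdeposits = −51.5B.
Δrequired reserves = 4% × −51.5B = −2.06B.
Δexcess reserves = Δreserves − Δrequired = +482.5B − (−2.06B) = +484.56 billion.

+484.56 billion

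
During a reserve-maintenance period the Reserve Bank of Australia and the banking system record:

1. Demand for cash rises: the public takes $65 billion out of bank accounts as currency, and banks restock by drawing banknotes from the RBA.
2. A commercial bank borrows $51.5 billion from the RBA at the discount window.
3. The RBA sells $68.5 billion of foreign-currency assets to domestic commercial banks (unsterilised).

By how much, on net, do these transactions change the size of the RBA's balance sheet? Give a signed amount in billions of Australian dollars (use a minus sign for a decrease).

Currency withdrawal $65 billion: only the composition of liabilities changes → 0.
Discount-window loan $51.5 billion: an RBA asset is acquired → +$51.5B.
FX sale $68.5 billion: an RBA asset is shed → −$68.5B.
Net: 0 + 51.5 − 68.5 = -$17 billion.

-$17 billion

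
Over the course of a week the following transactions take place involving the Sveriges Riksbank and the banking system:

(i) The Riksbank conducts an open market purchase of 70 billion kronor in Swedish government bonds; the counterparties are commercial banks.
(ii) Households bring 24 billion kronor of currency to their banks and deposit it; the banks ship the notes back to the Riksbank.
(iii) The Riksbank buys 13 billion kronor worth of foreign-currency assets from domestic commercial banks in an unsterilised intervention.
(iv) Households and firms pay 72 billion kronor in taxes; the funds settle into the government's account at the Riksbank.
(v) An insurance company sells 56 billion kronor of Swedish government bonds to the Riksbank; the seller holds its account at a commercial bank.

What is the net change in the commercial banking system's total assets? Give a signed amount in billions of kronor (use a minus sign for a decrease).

OMO purchase (from banks) 70 billion kronor: just an asset swap on bank balance sheets → 0.
Currency deposit 24 billion kronor: bank balance sheets expand → +24B.
FX purchase 13 billion kronor: just an asset swap on bank balance sheets → 0.
Government account inflow 72 billion kronor: bank balance sheets shrink → −72B.
Asset purchase (from non-banks) 56 billion kronor: bank balance sheets expand → +56B.
Net: 0 + 24 + 0 − 72 + 56 = +8 billion.

+8 billion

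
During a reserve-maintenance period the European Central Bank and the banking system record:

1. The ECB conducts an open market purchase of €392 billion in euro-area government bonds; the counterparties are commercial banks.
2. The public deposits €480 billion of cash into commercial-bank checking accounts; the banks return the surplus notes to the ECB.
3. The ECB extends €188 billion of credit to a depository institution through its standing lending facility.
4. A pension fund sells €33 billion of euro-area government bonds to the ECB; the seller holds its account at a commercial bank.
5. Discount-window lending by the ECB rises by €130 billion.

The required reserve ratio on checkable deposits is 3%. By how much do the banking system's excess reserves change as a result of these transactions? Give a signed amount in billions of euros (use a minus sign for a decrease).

OMO purchase (from banks) €392 billion: reserves +€392B, deposits 0.
Currency deposit €480 billion: reserves +€480B, deposits +€480B.
Discount-window loan €188 billion: reserves +€188B, deposits 0.
Asset purchase (from non-banks) €33 billion: reserves +€33B, deposits +€33B.
Discount-window loan €130 billion: reserves +€130B, deposits 0.
Totals: Δreserves = +€1223B, Δdeposits = +€513B.
Δrequired reserves = 3% × +€513B = +€15.39B.
Δexcess reserves = Δreserves − Δrequired = +€1223B − (+€15.39B) = +€1207.61 billion.

+€1207.61 billion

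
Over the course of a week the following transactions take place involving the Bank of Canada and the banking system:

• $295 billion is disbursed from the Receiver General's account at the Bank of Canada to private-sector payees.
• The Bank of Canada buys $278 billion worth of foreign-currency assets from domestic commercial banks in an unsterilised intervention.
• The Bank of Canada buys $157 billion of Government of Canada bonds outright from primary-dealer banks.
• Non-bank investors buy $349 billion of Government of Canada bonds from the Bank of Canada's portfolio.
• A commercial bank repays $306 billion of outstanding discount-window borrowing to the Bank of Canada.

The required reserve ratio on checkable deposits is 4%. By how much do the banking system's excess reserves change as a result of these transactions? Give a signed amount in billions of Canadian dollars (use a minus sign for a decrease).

Government spending $295 billion: reserves +$295B, deposits +$295B.
FX purchase $278 billion: reserves +$278B, deposits 0.
OMO purchase (from banks) $157 billion: reserves +$157B, deposits 0.
Asset sale (to non-banks) $349 billion: reserves −$349B, deposits −$349B.
Discount-window repayment $306 billion: reserves −$306B, deposits 0.
Totals: Δreserves = +$75B, Δdeposits = −$54B.
Δrequired reserves = 4% × −$54B = −$2.16B.
Δexcess reserves = Δreserves − Δrequired = +$75B − (−$2.16B) = +$77.16 billion.

+$77.16 billion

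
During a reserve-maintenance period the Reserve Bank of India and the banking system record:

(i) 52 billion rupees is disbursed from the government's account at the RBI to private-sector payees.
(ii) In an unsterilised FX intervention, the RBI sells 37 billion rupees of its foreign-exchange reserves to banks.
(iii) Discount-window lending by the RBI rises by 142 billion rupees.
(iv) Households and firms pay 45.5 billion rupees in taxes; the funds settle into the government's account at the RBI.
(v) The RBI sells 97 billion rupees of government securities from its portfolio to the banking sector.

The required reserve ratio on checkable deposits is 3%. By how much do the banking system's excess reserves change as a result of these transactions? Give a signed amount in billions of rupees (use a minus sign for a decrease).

Government spending 52 billion rupees: reserves +52B, deposits +52B.
FX sale 37 billion rupees: reserves −37B, deposits 0.
Discount-window loan 142 billion rupees: reserves +142B, deposits 0.
Government account inflow 45.5 billion rupees: reserves −45.5B, deposits −45.5B.
OMO sale (to banks) 97 billion rupees: reserves −97B, deposits 0.
Totals: Δreserves = +14.5B, Δdeposits = +6.5B.
Δrequired reserves = 3% × +6.5B = +0.195B.
Δexcess reserves = Δreserves − Δrequired = +14.5B − (+0.195B) = +14.305 billion.

+14.305 billion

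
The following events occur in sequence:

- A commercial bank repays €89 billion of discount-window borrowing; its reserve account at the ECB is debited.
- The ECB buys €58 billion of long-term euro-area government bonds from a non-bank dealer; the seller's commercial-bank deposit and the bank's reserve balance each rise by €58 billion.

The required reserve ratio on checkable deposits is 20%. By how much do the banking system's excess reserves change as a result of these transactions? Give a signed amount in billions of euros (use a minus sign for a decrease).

-€42.6 billion

Discount-window repayment €89 billion: reserves −€89B, deposits 0.
Asset purchase (from non-banks) €58 billion: reserves +€58B, deposits +€58B.
Totals: Δreserves = −€31B, Δdeposits = +€58B.
Δrequired reserves = 20% × +€58B = +€11.6B.
Δexcess reserves = Δreserves − Δrequired = −€31B − (+€11.6B) = -€42.6 billion.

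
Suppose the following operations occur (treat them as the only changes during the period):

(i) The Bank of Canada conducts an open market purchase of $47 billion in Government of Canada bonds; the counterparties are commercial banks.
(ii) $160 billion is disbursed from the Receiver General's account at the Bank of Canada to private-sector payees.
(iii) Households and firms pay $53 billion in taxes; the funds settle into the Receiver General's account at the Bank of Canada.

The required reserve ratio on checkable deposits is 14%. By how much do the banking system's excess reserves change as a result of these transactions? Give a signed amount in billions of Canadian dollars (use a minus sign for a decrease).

OMO purchase (from banks) $47 billion: reserves +$47B, deposits 0.
Government spending $160 billion: reserves +$160B, deposits +$160B.
Government account inflow $53 billion: reserves −$53B, deposits −$53B.
Totals: Δreserves = +$154B, Δdeposits = +$107B.
Δrequired reserves = 14% × +$107B = +$14.98B.
Δexcess reserves = Δreserves − Δrequired = +$154B − (+$14.98B) = +$139.02 billion.

+$139.02 billion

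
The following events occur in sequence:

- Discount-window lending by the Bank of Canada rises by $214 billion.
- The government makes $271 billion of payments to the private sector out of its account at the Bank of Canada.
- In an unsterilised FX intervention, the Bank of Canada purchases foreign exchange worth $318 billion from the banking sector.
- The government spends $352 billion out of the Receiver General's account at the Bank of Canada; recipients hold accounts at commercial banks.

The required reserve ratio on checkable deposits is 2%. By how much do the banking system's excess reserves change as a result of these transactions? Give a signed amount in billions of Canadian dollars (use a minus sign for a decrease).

Discount-window loan $214 billion: reserves +$214B, deposits 0.
Government spending $271 billion: reserves +$271B, deposits +$271B.
FX purchase $318 billion: reserves +$318B, deposits 0.
Government spending $352 billion: reserves +$352B, deposits +$352B.
Totals: Δreserves = +$1155B, Δdeposits = +$623B.
Δrequired reserves = 2% × +$623B = +$12.46B.
Δexcess reserves = Δreserves − Δrequired = +$1155B − (+$12.46B) = +$1142.54 billion.

+$1142.54 billion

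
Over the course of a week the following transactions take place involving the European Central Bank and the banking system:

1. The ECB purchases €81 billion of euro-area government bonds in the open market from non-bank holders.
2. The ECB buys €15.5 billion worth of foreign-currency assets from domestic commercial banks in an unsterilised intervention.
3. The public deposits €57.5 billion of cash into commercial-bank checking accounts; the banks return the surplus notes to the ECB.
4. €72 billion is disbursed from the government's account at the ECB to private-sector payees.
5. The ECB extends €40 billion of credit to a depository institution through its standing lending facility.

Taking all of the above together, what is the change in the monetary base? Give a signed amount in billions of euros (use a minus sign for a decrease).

+€208.5 billion

Asset purchase (from non-banks) €81 billion: ECB balance sheet expands → +€81B.
FX purchase €15.5 billion: ECB balance sheet expands → +€15.5B.
Currency deposit €57.5 billion: just a shift between currency and reserves — both are base money → 0.
Government spending €72 billion: a non-base liability converts back to reserves → +€72B.
Discount-window loan €40 billion: ECB balance sheet expands → +€40B.
Net: 81 + 15.5 + 0 + 72 + 40 = +€208.5 billion.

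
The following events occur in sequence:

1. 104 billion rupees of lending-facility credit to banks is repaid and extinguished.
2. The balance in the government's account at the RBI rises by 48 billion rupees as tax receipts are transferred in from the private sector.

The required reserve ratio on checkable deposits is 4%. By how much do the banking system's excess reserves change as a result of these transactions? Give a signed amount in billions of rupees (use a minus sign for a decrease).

-150.08 billion

Discount-window repayment 104 billion rupees: reserves −104B, deposits 0.
Government account inflow 48 billion rupees: reserves −48B, deposits −48B.
Totals: Δreserves = −152B, Δdeposits = −48B.
Δrequired reserves = 4% × −48B = −1.92B.
Δexcess reserves = Δreserves − Δrequired = −152B − (−1.92B) = -150.08 billion.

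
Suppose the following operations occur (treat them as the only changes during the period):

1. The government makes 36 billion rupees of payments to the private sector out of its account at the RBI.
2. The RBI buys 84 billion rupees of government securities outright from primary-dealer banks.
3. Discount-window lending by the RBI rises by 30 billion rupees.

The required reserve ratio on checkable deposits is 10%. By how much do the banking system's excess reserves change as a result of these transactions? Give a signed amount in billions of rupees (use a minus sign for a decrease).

Government spending 36 billion rupees: reserves +36B, deposits +36B.
OMO purchase (from banks) 84 billion rupees: reserves +84B, deposits 0.
Discount-window loan 30 billion rupees: reserves +30B, deposits 0.
Totals: Δreserves = +150B, Δdeposits = +36B.
Δrequired reserves = 10% × +36B = +3.6B.
Δexcess reserves = Δreserves − Δrequired = +150B − (+3.6B) = +146.4 billion.

+146.4 billion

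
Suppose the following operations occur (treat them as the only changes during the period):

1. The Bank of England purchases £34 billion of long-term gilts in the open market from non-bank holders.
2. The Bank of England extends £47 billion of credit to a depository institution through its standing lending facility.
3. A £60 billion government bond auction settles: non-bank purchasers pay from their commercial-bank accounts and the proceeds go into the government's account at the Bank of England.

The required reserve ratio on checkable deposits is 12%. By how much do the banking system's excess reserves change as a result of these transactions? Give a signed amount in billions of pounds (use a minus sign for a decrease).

+£24.12 billion

Asset purchase (from non-banks) £34 billion: reserves +£34B, deposits +£34B.
Discount-window loan £47 billion: reserves +£47B, deposits 0.
Government account inflow £60 billion: reserves −£60B, deposits −£60B.
Totals: Δreserves = +£21B, Δdeposits = −£26B.
Δrequired reserves = 12% × −£26B = −£3.12B.
Δexcess reserves = Δreserves − Δrequired = +£21B − (−£3.12B) = +£24.12 billion.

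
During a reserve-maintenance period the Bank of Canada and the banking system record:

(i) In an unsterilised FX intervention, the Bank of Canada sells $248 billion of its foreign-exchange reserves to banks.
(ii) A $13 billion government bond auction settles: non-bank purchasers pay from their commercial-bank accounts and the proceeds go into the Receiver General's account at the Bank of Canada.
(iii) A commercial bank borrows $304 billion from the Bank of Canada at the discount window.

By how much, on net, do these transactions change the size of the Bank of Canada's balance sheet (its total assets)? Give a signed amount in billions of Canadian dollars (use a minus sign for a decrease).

+$56 billion

Bank of Canada balance sheet:
  Assets:      Loans to banks +$304B, Foreign assets −$248B
  Liabilities: Bank reserves +$43B, Government deposits +$13B
Change in total Bank of Canada assets = +$56 billion.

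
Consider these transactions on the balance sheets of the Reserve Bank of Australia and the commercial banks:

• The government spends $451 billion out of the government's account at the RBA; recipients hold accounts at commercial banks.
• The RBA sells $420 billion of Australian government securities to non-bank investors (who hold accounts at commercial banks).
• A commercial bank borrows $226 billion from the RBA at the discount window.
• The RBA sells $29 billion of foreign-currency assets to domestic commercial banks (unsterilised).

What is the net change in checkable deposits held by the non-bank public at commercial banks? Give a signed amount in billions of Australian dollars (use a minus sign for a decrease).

RBA balance sheet:
  Assets:      Securities −$420B, Loans to banks +$226B, Foreign assets −$29B
  Liabilities: Bank reserves +$228B, Government deposits −$451B
Commercial banking system:
  Assets:      Reserves at CB +$228B, Foreign assets +$29B
  Liabilities: Checkable deposits +$31B, Borrowings from CB +$226B
So the change in checkable deposits held by the non-bank public at commercial banks is +$31 billion.

+$31 billion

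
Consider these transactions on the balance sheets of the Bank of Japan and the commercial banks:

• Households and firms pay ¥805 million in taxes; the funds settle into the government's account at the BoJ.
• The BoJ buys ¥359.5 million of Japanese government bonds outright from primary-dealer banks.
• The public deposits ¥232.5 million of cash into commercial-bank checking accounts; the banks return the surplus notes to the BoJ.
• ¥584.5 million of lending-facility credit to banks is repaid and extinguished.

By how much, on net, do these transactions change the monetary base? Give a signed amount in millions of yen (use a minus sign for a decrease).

Government account inflow ¥805 million: reserves shift to a non-base liability → −¥805M.
OMO purchase (from banks) ¥359.5 million: BoJ balance sheet expands → +¥359.5M.
Currency deposit ¥232.5 million: just a shift between currency and reserves — both are base money → 0.
Discount-window repayment ¥584.5 million: BoJ balance sheet contracts → −¥584.5M.
Net: −805 + 359.5 + 0 − 584.5 = -¥1030 million.

-¥1030 million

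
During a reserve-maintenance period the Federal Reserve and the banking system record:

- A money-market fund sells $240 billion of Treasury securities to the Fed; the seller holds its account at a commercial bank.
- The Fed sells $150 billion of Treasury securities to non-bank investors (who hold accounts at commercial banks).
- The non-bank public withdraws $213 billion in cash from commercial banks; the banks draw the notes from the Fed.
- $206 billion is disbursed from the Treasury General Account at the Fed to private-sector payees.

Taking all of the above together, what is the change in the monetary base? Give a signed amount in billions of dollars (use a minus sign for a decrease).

+$296 billion

Fed balance sheet:
  Assets:      Securities +$90B
  Liabilities: Bank reserves +$83B, Currency in circulation +$213B, Government deposits −$206B
Monetary base = currency + reserves: +$213B + (+$83B) = +$296 billion.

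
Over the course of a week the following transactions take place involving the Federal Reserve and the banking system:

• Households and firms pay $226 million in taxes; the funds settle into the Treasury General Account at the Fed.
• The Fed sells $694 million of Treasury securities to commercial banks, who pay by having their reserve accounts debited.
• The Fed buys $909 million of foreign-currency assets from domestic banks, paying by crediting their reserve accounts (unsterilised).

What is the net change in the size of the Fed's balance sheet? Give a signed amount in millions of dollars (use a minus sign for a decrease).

+$215 million

Fed balance sheet:
  Assets:      Securities −$694M, Foreign assets +$909M
  Liabilities: Bank reserves −$11M, Government deposits +$226M
Commercial banking system:
  Assets:      Reserves at CB −$11M, Securities +$694M, Foreign assets −$909M
  Liabilities: Checkable deposits −$226M
Change in total Fed assets = +$215 million.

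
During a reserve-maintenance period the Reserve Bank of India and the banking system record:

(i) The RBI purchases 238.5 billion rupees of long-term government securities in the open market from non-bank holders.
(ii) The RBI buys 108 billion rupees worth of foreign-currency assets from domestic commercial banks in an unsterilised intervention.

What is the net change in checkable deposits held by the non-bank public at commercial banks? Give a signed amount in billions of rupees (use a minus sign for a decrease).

Asset purchase (from non-banks) 238.5 billion rupees: non-bank counterparties' bank balances rise → +238.5B.
FX purchase 108 billion rupees: the counterparty is a bank, so public deposits are unchanged → 0.
Net: 238.5 + 0 = +238.5 billion.

+238.5 billion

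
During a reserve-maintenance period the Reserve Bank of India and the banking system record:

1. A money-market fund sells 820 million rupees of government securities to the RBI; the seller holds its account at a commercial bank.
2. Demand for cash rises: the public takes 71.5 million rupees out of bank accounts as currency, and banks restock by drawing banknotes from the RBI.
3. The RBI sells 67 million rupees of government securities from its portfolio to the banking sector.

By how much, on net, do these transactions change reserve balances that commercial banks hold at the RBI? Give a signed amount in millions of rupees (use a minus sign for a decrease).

Asset purchase (from non-banks) 820 million rupees: the RBI pays by crediting reserve accounts → +820M.
Currency withdrawal 71.5 million rupees: banks swap reserves for currency → −71.5M.
OMO sale (to banks) 67 million rupees: the buying banks pay out of their reserve balances → −67M.
Net: 820 − 71.5 − 67 = +681.5 million.

+681.5 million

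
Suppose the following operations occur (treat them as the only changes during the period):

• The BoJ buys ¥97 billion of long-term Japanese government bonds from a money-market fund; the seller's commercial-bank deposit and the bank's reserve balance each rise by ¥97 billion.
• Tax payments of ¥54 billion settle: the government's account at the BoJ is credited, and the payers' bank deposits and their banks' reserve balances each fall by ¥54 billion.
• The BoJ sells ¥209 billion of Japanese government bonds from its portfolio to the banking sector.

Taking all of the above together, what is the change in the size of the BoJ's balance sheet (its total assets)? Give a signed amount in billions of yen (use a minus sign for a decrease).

-¥112 billion

BoJ balance sheet:
  Assets:      Securities −¥112B
  Liabilities: Bank reserves −¥166B, Government deposits +¥54B
Change in total BoJ assets = -¥112 billion.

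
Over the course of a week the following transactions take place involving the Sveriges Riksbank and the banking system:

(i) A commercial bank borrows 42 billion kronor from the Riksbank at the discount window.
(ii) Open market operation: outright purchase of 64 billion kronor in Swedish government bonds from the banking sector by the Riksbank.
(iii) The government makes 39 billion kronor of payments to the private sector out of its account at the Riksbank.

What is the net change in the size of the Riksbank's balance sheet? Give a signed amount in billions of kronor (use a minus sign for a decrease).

Riksbank balance sheet:
  Assets:      Securities +64B, Loans to banks +42B
  Liabilities: Bank reserves +145B, Government deposits −39B
Commercial banking system:
  Assets:      Reserves at CB +145B, Securities −64B
  Liabilities: Checkable deposits +39B, Borrowings from CB +42B
Change in total Riksbank assets = +106 billion.

+106 billion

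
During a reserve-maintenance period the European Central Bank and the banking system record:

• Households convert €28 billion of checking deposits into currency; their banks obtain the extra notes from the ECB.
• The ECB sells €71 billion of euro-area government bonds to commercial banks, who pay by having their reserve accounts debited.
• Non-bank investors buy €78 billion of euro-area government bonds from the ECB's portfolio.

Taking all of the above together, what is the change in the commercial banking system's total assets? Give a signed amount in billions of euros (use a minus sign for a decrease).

Currency withdrawal €28 billion: bank balance sheets shrink → −€28B.
OMO sale (to banks) €71 billion: just an asset swap on bank balance sheets → 0.
Asset sale (to non-banks) €78 billion: bank balance sheets shrink → −€78B.
Net: −28 + 0 − 78 = -€106 billion.

-€106 billion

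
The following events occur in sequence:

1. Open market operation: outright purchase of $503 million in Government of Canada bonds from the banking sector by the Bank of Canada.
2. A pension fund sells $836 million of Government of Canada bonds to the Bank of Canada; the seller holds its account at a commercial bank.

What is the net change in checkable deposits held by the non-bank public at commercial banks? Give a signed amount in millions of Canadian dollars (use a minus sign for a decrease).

+$836 million

OMO purchase (from banks) $503 million: the counterparty is a bank, so public deposits are unchanged → 0.
Asset purchase (from non-banks) $836 million: non-bank counterparties' bank balances rise → +$836M.
Net: 0 + 836 = +$836 million.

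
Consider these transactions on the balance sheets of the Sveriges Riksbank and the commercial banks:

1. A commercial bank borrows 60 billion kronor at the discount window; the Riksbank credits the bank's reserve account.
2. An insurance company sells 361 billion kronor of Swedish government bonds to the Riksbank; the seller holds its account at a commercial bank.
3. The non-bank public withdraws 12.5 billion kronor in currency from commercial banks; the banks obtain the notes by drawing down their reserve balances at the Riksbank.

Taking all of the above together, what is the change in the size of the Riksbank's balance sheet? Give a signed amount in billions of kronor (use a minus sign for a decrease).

+421 billion

Discount-window loan 60 billion kronor: a Riksbank asset is acquired → +60B.
Asset purchase (from non-banks) 361 billion kronor: a Riksbank asset is acquired → +361B.
Currency withdrawal 12.5 billion kronor: only the composition of liabilities changes → 0.
Net: 60 + 361 + 0 = +421 billion.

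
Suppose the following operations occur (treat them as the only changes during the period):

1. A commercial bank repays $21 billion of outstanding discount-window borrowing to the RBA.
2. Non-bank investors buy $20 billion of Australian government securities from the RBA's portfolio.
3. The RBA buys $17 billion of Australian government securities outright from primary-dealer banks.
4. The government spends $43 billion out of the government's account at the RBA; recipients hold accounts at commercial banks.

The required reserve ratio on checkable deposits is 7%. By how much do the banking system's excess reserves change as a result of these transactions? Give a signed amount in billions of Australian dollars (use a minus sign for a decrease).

Discount-window repayment $21 billion: reserves −$21B, deposits 0.
Asset sale (to non-banks) $20 billion: reserves −$20B, deposits −$20B.
OMO purchase (from banks) $17 billion: reserves +$17B, deposits 0.
Government spending $43 billion: reserves +$43B, deposits +$43B.
Totals: Δreserves = +$19B, Δdeposits = +$23B.
Δrequired reserves = 7% × +$23B = +$1.61B.
Δexcess reserves = Δreserves − Δrequired = +$19B − (+$1.61B) = +$17.39 billion.

+$17.39 billion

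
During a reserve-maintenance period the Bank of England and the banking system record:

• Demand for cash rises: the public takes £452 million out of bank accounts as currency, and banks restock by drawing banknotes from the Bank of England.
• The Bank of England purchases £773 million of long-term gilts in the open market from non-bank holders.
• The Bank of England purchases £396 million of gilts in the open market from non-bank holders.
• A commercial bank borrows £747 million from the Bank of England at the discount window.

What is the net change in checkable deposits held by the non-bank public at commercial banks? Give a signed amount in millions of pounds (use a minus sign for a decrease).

Currency withdrawal £452 million: non-bank counterparties' bank balances fall → −£452M.
Asset purchase (from non-banks) £773 million: non-bank counterparties' bank balances rise → +£773M.
Asset purchase (from non-banks) £396 million: non-bank counterparties' bank balances rise → +£396M.
Discount-window loan £747 million: the counterparty is a bank, so public deposits are unchanged → 0.
Net: −452 + 773 + 396 + 0 = +£717 million.

+£717 million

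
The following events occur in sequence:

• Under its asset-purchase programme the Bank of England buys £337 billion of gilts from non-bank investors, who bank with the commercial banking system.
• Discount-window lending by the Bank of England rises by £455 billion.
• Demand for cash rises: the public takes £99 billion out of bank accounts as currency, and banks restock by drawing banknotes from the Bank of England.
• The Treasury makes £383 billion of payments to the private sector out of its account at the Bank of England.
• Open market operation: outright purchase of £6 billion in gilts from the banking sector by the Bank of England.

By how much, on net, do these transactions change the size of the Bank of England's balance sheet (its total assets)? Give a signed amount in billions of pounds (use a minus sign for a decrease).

Asset purchase (from non-banks) £337 billion: a Bank of England asset is acquired → +£337B.
Discount-window loan £455 billion: a Bank of England asset is acquired → +£455B.
Currency withdrawal £99 billion: only the composition of liabilities changes → 0.
Government spending £383 billion: only the composition of liabilities changes → 0.
OMO purchase (from banks) £6 billion: a Bank of England asset is acquired → +£6B.
Net: 337 + 455 + 0 + 0 + 6 = +£798 billion.

+£798 billion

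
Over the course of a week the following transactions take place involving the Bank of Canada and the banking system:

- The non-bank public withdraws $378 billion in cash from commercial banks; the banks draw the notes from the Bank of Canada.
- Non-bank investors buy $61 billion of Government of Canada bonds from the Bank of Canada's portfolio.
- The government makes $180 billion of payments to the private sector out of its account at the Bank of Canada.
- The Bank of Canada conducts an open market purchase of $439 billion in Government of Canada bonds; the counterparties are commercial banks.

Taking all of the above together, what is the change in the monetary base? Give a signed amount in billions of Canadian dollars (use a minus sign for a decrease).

Bank of Canada balance sheet:
  Assets:      Securities +$378B
  Liabilities: Bank reserves +$180B, Currency in circulation +$378B, Government deposits −$180B
Monetary base = currency + reserves: +$378B + (+$180B) = +$558 billion.

+$558 billion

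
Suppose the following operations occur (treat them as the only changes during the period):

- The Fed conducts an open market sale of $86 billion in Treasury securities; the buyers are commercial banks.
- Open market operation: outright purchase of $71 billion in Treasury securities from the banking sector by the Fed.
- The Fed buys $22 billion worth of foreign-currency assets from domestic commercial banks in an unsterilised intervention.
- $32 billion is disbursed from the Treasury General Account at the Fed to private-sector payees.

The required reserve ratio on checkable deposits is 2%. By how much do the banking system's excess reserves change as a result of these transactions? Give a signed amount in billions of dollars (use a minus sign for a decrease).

OMO sale (to banks) $86 billion: reserves −$86B, deposits 0.
OMO purchase (from banks) $71 billion: reserves +$71B, deposits 0.
FX purchase $22 billion: reserves +$22B, deposits 0.
Government spending $32 billion: reserves +$32B, deposits +$32B.
Totals: Δreserves = +$39B, Δdeposits = +$32B.
Δrequired reserves = 2% × +$32B = +$0.64B.
Δexcess reserves = Δreserves − Δrequired = +$39B − (+$0.64B) = +$38.36 billion.

+$38.36 billion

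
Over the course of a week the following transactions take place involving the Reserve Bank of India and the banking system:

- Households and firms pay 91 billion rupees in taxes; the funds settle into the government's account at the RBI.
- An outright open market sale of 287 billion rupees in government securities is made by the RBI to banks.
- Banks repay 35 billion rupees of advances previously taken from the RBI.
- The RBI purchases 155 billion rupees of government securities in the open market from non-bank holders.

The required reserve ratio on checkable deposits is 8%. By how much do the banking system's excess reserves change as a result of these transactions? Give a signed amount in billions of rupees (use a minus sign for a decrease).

-263.12 billion

Government account inflow 91 billion rupees: reserves −91B, deposits −91B.
OMO sale (to banks) 287 billion rupees: reserves −287B, deposits 0.
Discount-window repayment 35 billion rupees: reserves −35B, deposits 0.
Asset purchase (from non-banks) 155 billion rupees: reserves +155B, deposits +155B.
Totals: Δreserves = −258B, Δdeposits = +64B.
Δrequired reserves = 8% × +64B = +5.12B.
Δexcess reserves = Δreserves − Δrequired = −258B − (+5.12B) = -263.12 billion.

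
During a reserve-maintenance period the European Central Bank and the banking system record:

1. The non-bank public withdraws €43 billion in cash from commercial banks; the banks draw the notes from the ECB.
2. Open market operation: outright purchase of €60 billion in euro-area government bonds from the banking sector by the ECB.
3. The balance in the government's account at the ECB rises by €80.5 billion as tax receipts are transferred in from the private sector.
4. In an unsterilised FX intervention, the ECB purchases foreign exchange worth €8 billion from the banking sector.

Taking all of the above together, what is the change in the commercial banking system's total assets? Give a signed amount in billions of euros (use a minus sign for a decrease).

-€123.5 billion

ECB balance sheet:
  Assets:      Securities +€60B, Foreign assets +€8B
  Liabilities: Bank reserves −€55.5B, Currency in circulation +€43B, Government deposits +€80.5B
Commercial banking system:
  Assets:      Reserves at CB −€55.5B, Securities −€60B, Foreign assets −€8B
  Liabilities: Checkable deposits −€123.5B
Change in total bank assets = -€123.5 billion.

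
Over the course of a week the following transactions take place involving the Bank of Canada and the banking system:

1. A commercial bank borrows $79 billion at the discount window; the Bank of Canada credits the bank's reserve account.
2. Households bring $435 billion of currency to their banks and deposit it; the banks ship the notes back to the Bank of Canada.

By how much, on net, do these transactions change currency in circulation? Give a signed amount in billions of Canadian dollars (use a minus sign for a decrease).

Discount-window loan $79 billion: no currency enters or leaves circulation → 0.
Currency deposit $435 billion: notes return to the central bank → −$435B.
Net: 0 − 435 = -$435 billion.

-$435 billion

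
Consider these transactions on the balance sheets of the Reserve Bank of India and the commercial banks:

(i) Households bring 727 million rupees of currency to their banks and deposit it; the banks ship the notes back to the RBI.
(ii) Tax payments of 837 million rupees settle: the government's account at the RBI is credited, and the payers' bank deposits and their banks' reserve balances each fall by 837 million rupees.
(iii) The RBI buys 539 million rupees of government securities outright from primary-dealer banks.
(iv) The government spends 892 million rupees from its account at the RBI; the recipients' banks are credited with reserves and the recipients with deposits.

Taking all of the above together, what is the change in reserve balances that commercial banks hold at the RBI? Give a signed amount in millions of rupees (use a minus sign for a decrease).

Currency deposit 727 million rupees: returned notes are swapped for reserve credit → +727M.
Government account inflow 837 million rupees: funds move from bank reserves into the government account → −837M.
OMO purchase (from banks) 539 million rupees: the RBI pays by crediting reserve accounts → +539M.
Government spending 892 million rupees: government payments flow into bank reserve accounts → +892M.
Net: 727 − 837 + 539 + 892 = +1321 million.

+1321 million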